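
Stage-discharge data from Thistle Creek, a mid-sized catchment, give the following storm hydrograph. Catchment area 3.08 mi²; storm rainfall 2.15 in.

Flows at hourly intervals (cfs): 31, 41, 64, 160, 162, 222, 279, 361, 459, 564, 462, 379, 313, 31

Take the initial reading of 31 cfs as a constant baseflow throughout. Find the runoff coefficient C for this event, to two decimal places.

ΣQ_DR = 3094 cfs; V = ΣQ_DR·Δt = 1.114 × 10^7 ft³.
Runoff depth d = V / A = 1.557 in.
C = d / P = 1.557 / 2.15 = 0.72.

C ≈ 0.72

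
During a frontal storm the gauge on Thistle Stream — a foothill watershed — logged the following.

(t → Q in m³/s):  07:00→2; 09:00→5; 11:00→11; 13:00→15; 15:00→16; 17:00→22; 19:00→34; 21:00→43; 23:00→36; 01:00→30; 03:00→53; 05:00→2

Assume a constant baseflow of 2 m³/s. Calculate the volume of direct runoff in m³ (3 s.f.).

Direct-runoff ordinates (Q − Q_b): 0.0, 3.0, 9.0, 13.0, 14.0, 20.0, 32.0, 41.0, 34.0, 28.0, 51.0, 0.0 m³/s.
ΣQ_DR = 245.0 m³/s.
With Δt = 2 h = 7200 s, V = ΣQ_DR · Δt = 245.0 × 7200 = 1.76 × 10^6 m³.

V ≈ 1.76 × 10^6 m³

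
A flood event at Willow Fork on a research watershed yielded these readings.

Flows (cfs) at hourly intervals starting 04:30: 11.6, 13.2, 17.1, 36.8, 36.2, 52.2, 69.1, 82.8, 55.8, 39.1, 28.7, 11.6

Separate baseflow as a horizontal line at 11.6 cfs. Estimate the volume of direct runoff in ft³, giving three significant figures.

V ≈ 1.13 × 10^6 ft³

Direct-runoff ordinates (Q − Q_b): 0.0, 1.6, 5.5, 25.2, 24.6, 40.6, 57.5, 71.2, 44.2, 27.5, 17.1, 0.0 cfs.
ΣQ_DR = 315.0 cfs.
With Δt = 1 h = 3600 s, V = ΣQ_DR · Δt = 315.0 × 3600 = 1.13 × 10^6 ft³.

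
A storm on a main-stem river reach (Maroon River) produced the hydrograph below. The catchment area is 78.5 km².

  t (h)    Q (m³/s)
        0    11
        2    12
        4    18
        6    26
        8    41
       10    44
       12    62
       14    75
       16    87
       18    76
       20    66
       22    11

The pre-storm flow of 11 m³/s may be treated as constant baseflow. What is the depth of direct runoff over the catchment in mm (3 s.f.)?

d ≈ 36.4 mm

Direct runoff: 0.0, 1.0, 7.0, 15.0, 30.0, 33.0, 51.0, 64.0, 76.0, 65.0, 55.0, 0.0 m³/s; ΣQ_DR = 397.0 m³/s.
V = ΣQ_DR · Δt = 397.0 × 7200 s = 2.858 × 10^6 m³.
Over A = 78.5 km², depth = V / A = 36.4 mm.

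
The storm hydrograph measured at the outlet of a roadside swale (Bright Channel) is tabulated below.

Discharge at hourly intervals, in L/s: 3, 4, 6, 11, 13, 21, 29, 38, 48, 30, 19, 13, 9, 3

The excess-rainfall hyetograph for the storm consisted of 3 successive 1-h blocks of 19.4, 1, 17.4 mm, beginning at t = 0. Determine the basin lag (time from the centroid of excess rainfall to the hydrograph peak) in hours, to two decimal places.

Centroid of excess rainfall: t_c = Σ P_i·t̄_i / ΣP_i = 1.4471 h (block centres at 0.5, 1.5, 2.5 h).
Hydrograph peak occurs at t = 8 h, so basin lag t_L = 8 − 1.4471 = 6.55 h.

t_L ≈ 6.55 h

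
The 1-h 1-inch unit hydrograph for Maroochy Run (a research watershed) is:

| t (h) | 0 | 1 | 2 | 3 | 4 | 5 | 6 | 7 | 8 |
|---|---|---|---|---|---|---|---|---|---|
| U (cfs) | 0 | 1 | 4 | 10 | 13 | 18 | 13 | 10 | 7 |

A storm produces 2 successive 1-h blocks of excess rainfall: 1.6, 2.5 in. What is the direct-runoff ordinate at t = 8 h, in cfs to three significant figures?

By discrete convolution, Q_j = Σ (P_i / 1 in) · U_{j−i}.
At t = 8 h (j=8): Q = (1.6/1)·7 + (2.5/1)·10 = 36.2 cfs.

Q ≈ 36.2 cfs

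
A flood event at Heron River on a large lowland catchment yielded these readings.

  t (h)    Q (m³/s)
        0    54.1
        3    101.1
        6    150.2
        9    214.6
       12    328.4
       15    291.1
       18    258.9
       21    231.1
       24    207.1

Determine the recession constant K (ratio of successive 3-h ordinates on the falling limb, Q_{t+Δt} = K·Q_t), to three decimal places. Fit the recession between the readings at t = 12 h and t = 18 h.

K ≈ 0.888

Using the recession-limb readings at t = 12 h and t = 18 h: Q falls from 328.4 to 258.9 m³/s over 2 intervals.
K = (Q₂/Q₁)^(1/2) = (258.9/328.4)^(1/2) = 0.888.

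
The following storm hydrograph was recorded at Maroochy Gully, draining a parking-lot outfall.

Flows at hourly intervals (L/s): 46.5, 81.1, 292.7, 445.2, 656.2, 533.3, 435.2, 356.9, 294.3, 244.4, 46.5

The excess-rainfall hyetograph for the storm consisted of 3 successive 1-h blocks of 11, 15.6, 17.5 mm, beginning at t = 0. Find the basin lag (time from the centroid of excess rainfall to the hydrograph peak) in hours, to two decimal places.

Centroid of excess rainfall: t_c = Σ P_i·t̄_i / ΣP_i = 1.6474 h (block centres at 0.5, 1.5, 2.5 h).
Hydrograph peak occurs at t = 4 h, so basin lag t_L = 4 − 1.6474 = 2.35 h.

t_L ≈ 2.35 h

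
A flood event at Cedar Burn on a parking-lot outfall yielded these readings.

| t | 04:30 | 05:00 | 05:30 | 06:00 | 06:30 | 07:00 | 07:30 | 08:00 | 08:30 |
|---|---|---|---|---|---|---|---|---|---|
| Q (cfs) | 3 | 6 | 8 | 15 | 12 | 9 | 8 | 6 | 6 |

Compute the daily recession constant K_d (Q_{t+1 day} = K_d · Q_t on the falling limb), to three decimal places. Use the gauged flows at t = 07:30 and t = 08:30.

K_d ≈ 0.001

Between t = 07:30 and t = 08:30 the flow falls from 8 to 6 cfs over 2×0.5 h = 1 h.
Per-interval ratio K = (6/8)^(1/2) = 0.8660; K_d = K^(24/0.5) = 0.001.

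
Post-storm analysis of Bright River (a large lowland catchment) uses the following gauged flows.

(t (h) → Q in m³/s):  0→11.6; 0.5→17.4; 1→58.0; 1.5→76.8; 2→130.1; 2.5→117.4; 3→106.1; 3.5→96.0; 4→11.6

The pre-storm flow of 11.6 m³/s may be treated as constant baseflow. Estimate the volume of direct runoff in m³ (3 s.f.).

V ≈ 9.37 × 10^5 m³

Direct-runoff ordinates (Q − Q_b): 0.0, 5.8, 46.4, 65.2, 118.5, 105.8, 94.5, 84.4, 0.0 m³/s.
ΣQ_DR = 520.6 m³/s.
With Δt = 0.5 h = 1800 s, V = ΣQ_DR · Δt = 520.6 × 1800 = 9.37 × 10^5 m³.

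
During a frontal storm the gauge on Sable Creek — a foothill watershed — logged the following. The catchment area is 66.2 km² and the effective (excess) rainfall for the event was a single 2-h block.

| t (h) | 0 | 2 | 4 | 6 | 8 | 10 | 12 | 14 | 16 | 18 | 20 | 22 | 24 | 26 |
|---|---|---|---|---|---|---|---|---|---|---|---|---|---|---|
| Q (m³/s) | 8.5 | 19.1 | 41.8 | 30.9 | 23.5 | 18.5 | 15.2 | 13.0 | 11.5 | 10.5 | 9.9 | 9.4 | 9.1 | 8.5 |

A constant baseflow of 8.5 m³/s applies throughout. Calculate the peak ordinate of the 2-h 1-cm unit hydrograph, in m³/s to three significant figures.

Direct runoff: 0.0, 10.6, 33.3, 22.4, 15.0, 10.0, 6.7, 4.5, 3.0, 2.0, 1.4, 0.9, 0.6, 0.0 m³/s; ΣQ_DR = 110.4 m³/s, peak = 33.3 m³/s.
Runoff depth d = ΣQ_DR·Δt / A = 110.4 × 7200 / (66.2 km²) = 12.01 mm.
The 1-cm UH is the DRH scaled by (10 mm)/d, so U_p = 33.3 × 10/12.01 = 27.7 m³/s.

U_p ≈ 27.7 m³/s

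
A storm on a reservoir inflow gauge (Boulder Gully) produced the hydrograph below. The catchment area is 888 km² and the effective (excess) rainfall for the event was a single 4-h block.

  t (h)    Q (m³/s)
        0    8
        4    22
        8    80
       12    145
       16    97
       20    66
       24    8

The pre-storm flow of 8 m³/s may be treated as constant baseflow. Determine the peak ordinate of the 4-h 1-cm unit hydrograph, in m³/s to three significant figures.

U_p ≈ 228 m³/s

Direct runoff: 0.0, 14.0, 72.0, 137.0, 89.0, 58.0, 0.0 m³/s; ΣQ_DR = 370.0 m³/s, peak = 137.0 m³/s.
Runoff depth d = ΣQ_DR·Δt / A = 370.0 × 14400 / (888 km²) = 6.000 mm.
The 1-cm UH is the DRH scaled by (10 mm)/d, so U_p = 137.0 × 10/6.000 = 228 m³/s.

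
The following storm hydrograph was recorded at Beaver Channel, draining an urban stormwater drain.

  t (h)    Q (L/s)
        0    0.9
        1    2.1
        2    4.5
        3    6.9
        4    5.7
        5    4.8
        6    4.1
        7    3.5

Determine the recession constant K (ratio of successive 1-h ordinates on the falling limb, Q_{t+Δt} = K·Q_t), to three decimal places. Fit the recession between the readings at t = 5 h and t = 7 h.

K ≈ 0.854

Using the recession-limb readings at t = 5 h and t = 7 h: Q falls from 4.8 to 3.5 L/s over 2 intervals.
K = (Q₂/Q₁)^(1/2) = (3.5/4.8)^(1/2) = 0.854.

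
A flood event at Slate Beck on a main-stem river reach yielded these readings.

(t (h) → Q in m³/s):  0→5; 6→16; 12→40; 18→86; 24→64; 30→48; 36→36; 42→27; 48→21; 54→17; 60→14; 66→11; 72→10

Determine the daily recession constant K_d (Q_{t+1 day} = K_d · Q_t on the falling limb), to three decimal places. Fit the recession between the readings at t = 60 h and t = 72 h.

Between t = 60 h and t = 72 h the flow falls from 14 to 10 m³/s over 2×6 h = 12 h.
Per-interval ratio K = (10/14)^(1/2) = 0.8452; K_d = K^(24/6) = 0.510.

K_d ≈ 0.510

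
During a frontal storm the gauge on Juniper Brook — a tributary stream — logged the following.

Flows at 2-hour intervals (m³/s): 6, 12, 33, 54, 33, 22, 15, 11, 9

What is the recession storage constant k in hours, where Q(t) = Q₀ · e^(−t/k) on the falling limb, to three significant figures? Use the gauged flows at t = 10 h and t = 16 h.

k ≈ 6.71 h

On the falling limb, Q drops from 22 to 9 m³/s between t = 10 h and t = 16 h (Δt = 6 h).
k = −Δt / ln(Q₂/Q₁) = −6 / ln(9/22) = 6.71 h.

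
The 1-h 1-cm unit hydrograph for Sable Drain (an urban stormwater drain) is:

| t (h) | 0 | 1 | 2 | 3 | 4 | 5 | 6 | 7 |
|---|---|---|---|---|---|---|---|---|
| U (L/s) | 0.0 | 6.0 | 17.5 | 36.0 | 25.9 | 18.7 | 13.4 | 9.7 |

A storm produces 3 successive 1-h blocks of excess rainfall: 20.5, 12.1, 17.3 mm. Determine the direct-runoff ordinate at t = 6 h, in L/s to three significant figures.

Q ≈ 94.9 L/s

By discrete convolution, Q_j = Σ (P_i / 10 mm) · U_{j−i}.
At t = 6 h (j=6): Q = (20.5/10)·13.4 + (12.1/10)·18.7 + (17.3/10)·25.9 = 94.9 L/s.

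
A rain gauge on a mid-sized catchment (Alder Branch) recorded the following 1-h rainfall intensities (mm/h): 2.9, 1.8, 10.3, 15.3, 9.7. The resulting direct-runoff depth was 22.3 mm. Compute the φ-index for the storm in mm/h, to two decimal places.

φ ≈ 4.33 mm/h

Only the 3 blocks with intensity above φ contribute runoff: 10.3, 15.3, 9.7 mm/h.
Σ(I−φ)·Δt = d  ⇒  (10.3+15.3+9.7 − 3φ)·1 = 22.3
φ = (35.30 − 22.3/1) / 3 = 4.33 mm/h.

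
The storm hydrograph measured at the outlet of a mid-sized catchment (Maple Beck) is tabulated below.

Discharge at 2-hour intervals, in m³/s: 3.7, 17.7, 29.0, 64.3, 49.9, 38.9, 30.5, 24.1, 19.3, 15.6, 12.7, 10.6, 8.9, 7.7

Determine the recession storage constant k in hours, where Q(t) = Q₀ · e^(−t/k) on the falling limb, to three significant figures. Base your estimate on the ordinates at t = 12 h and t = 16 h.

On the falling limb, Q drops from 30.5 to 19.3 m³/s between t = 12 h and t = 16 h (Δt = 4 h).
k = −Δt / ln(Q₂/Q₁) = −4 / ln(19.3/30.5) = 8.74 h.

k ≈ 8.74 h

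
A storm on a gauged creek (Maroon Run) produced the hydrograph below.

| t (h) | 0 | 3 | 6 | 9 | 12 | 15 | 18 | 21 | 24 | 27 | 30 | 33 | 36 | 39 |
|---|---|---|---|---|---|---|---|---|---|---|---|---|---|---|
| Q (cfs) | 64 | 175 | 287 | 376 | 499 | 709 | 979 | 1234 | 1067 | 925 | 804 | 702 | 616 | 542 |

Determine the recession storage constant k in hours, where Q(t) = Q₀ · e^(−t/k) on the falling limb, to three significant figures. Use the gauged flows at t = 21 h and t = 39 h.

k ≈ 21.9 h

On the falling limb, Q drops from 1234 to 542 cfs between t = 21 h and t = 39 h (Δt = 18 h).
k = −Δt / ln(Q₂/Q₁) = −18 / ln(542/1234) = 21.9 h.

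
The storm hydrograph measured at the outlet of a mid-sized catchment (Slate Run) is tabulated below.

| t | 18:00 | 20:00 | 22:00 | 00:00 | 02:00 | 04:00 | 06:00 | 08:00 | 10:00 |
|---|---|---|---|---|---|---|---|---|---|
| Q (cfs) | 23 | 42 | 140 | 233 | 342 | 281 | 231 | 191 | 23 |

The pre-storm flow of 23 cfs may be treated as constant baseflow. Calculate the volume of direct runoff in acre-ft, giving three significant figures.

V ≈ 215 acre-ft

Direct-runoff ordinates (Q − Q_b): 0.0, 19.0, 117.0, 210.0, 319.0, 258.0, 208.0, 168.0, 0.0 cfs.
ΣQ_DR = 1299 cfs.
With Δt = 2 h = 7200 s, V = ΣQ_DR · Δt = 1299 × 7200 = 9.35 × 10^6 ft³ = 215 acre-ft.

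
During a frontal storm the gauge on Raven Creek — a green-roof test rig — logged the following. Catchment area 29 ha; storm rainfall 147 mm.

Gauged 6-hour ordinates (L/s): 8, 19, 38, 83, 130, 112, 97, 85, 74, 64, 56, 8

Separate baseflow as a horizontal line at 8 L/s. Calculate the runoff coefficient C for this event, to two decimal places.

C ≈ 0.34

ΣQ_DR = 678.0 L/s; V = ΣQ_DR·Δt = 1.464 × 10^7 L.
Runoff depth d = V / A = 50.50 mm.
C = d / P = 50.50 / 147 = 0.34.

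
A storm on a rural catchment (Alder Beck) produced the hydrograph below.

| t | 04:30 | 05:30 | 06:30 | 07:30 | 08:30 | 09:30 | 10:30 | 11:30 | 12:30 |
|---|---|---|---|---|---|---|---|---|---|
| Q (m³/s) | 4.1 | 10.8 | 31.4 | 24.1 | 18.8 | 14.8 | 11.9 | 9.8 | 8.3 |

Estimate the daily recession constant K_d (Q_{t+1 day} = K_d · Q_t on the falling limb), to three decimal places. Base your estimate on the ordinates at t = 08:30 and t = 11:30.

Between t = 08:30 and t = 11:30 the flow falls from 18.8 to 9.8 m³/s over 3×1 h = 3 h.
Per-interval ratio K = (9.8/18.8)^(1/3) = 0.8048; K_d = K^(24/1) = 0.005.

K_d ≈ 0.005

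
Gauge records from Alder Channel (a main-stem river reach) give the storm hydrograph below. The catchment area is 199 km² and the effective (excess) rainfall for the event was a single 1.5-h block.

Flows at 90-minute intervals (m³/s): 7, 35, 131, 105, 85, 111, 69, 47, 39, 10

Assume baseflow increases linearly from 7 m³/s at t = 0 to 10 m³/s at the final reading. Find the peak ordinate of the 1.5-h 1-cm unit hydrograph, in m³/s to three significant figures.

U_p ≈ 82.0 m³/s

Direct runoff: 0.00, 27.67, 123.33, 97.00, 76.67, 102.33, 60.00, 37.67, 29.33, 0.00 m³/s; ΣQ_DR = 554.0 m³/s, peak = 123.33 m³/s.
Runoff depth d = ΣQ_DR·Δt / A = 554.0 × 5400 / (199 km²) = 15.03 mm.
The 1-cm UH is the DRH scaled by (10 mm)/d, so U_p = 123.33 × 10/15.03 = 82.0 m³/s.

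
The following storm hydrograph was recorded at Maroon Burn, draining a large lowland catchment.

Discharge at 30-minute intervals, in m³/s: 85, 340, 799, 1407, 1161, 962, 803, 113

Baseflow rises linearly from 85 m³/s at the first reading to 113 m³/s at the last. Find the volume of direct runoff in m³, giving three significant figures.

V ≈ 8.78 × 10^6 m³

Direct-runoff ordinates (Q − Q_b): 0.00, 251.00, 706.00, 1310.00, 1060.00, 857.00, 694.00, 0.00 m³/s.
ΣQ_DR = 4878 m³/s.
With Δt = 0.5 h = 1800 s, V = ΣQ_DR · Δt = 4878 × 1800 = 8.78 × 10^6 m³.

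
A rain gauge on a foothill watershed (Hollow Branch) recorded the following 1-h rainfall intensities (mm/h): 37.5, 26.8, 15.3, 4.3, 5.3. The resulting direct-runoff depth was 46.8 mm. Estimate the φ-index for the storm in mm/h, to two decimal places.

φ ≈ 10.93 mm/h

Only the 3 blocks with intensity above φ contribute runoff: 37.5, 26.8, 15.3 mm/h.
Σ(I−φ)·Δt = d  ⇒  (37.5+26.8+15.3 − 3φ)·1 = 46.8
φ = (79.60 − 46.8/1) / 3 = 10.93 mm/h.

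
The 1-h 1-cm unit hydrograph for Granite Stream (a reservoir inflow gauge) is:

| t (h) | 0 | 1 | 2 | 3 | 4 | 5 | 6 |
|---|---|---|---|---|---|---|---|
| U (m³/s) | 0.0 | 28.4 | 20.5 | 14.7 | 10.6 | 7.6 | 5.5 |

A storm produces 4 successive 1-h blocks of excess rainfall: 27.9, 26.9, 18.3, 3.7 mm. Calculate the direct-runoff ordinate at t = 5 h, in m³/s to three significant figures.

By discrete convolution, Q_j = Σ (P_i / 10 mm) · U_{j−i}.
At t = 5 h (j=5): Q = (27.9/10)·7.6 + (26.9/10)·10.6 + (18.3/10)·14.7 + (3.7/10)·20.5 = 84.2 m³/s.

Q ≈ 84.2 m³/s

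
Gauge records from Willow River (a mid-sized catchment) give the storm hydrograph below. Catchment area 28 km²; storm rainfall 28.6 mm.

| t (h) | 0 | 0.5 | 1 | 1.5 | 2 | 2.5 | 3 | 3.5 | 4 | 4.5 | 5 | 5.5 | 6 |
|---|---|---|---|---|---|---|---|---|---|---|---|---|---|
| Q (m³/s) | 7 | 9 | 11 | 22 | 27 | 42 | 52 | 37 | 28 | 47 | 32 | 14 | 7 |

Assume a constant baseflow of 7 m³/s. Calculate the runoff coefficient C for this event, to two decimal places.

ΣQ_DR = 244.0 m³/s; V = ΣQ_DR·Δt = 4.392 × 10^5 m³.
Runoff depth d = V / A = 15.69 mm.
C = d / P = 15.69 / 28.6 = 0.55.

C ≈ 0.55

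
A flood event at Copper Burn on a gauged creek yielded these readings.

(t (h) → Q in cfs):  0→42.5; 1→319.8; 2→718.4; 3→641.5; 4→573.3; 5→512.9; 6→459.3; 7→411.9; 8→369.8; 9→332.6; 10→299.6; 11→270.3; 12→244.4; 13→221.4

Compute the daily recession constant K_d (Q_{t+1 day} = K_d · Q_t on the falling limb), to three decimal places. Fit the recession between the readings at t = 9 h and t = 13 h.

Between t = 9 h and t = 13 h the flow falls from 332.6 to 221.4 cfs over 4×1 h = 4 h.
Per-interval ratio K = (221.4/332.6)^(1/4) = 0.9033; K_d = K^(24/1) = 0.087.

K_d ≈ 0.087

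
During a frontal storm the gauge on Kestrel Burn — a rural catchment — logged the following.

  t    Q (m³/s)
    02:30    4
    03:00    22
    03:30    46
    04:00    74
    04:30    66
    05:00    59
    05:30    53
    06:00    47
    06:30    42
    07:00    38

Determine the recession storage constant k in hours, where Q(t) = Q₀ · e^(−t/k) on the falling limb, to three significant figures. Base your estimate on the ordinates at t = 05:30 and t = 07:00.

On the falling limb, Q drops from 53 to 38 m³/s between t = 05:30 and t = 07:00 (Δt = 1.5 h).
k = −Δt / ln(Q₂/Q₁) = −1.5 / ln(38/53) = 4.51 h.

k ≈ 4.51 h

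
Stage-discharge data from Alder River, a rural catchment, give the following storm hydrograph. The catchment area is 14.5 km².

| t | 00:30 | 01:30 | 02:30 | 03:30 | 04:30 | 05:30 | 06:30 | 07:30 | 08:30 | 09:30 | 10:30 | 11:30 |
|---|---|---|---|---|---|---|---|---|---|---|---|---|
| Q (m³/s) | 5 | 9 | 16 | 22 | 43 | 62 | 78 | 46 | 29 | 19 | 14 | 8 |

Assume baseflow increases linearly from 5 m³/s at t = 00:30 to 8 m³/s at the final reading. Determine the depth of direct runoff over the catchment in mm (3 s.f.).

d ≈ 67.8 mm

Direct runoff: 0.00, 3.73, 10.45, 16.18, 36.91, 55.64, 71.36, 39.09, 21.82, 11.55, 6.27, 0.00 m³/s; ΣQ_DR = 273.0 m³/s.
V = ΣQ_DR · Δt = 273.0 × 3600 s = 9.828 × 10^5 m³.
Over A = 14.5 km², depth = V / A = 67.8 mm.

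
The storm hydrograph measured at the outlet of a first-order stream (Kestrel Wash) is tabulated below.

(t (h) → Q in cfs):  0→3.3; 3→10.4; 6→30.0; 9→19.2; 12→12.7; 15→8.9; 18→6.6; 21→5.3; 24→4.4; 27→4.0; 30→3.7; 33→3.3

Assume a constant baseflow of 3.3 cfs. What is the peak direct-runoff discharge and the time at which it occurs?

Subtracting baseflow gives direct-runoff ordinates: 0.0, 7.1, 26.7, 15.9, 9.4, 5.6, 3.3, 2.0, 1.1, 0.7, 0.4, 0.0 cfs.
The maximum is 26.7 cfs, occurring at the reading for t = 6 h.

Q_p = 26.7 cfs at t = 6 h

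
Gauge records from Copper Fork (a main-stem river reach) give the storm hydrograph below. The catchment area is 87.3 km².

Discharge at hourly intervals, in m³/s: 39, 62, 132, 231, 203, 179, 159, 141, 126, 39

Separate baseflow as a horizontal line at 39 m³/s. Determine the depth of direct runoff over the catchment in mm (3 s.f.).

Direct runoff: 0.0, 23.0, 93.0, 192.0, 164.0, 140.0, 120.0, 102.0, 87.0, 0.0 m³/s; ΣQ_DR = 921.0 m³/s.
V = ΣQ_DR · Δt = 921.0 × 3600 s = 3.316 × 10^6 m³.
Over A = 87.3 km², depth = V / A = 38.0 mm.

d ≈ 38.0 mm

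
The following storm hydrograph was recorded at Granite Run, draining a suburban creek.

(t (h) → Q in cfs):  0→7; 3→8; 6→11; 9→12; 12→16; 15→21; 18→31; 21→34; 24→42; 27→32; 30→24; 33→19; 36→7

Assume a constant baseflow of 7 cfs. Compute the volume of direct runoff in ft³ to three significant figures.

Direct-runoff ordinates (Q − Q_b): 0.0, 1.0, 4.0, 5.0, 9.0, 14.0, 24.0, 27.0, 35.0, 25.0, 17.0, 12.0, 0.0 cfs.
ΣQ_DR = 173.0 cfs.
With Δt = 3 h = 10800 s, V = ΣQ_DR · Δt = 173.0 × 10800 = 1.87 × 10^6 ft³.

V ≈ 1.87 × 10^6 ft³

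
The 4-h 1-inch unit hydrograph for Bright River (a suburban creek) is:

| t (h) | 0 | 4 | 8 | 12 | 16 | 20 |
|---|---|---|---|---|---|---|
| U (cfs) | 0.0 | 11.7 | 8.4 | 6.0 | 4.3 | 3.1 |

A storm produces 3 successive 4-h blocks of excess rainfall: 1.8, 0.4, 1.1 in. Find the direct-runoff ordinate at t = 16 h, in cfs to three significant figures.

Q ≈ 19.4 cfs

By discrete convolution, Q_j = Σ (P_i / 1 in) · U_{j−i}.
At t = 16 h (j=4): Q = (1.8/1)·4.3 + (0.4/1)·6.0 + (1.1/1)·8.4 = 19.4 cfs.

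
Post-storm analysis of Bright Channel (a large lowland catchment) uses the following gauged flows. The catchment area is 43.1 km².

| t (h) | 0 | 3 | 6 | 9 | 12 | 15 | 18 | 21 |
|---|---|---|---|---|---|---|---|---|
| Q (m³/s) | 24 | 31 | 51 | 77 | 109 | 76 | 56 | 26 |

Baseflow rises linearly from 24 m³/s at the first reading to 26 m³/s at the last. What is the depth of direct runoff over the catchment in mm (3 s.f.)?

d ≈ 62.6 mm

Direct runoff: 0.00, 6.71, 26.43, 52.14, 83.86, 50.57, 30.29, 0.00 m³/s; ΣQ_DR = 250.0 m³/s.
V = ΣQ_DR · Δt = 250.0 × 10800 s = 2.700 × 10^6 m³.
Over A = 43.1 km², depth = V / A = 62.6 mm.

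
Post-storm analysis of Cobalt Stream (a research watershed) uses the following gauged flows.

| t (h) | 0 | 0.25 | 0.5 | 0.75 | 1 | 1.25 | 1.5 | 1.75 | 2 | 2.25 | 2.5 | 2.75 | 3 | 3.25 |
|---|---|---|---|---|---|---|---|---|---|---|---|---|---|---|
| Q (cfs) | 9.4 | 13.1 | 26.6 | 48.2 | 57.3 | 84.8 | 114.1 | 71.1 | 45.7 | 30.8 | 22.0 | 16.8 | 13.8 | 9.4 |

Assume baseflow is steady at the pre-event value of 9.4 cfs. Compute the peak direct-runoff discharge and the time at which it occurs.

Q_p = 104.7 cfs at t = 1.5 h

Subtracting baseflow gives direct-runoff ordinates: 0.0, 3.7, 17.2, 38.8, 47.9, 75.4, 104.7, 61.7, 36.3, 21.4, 12.6, 7.4, 4.4, 0.0 cfs.
The maximum is 104.7 cfs, occurring at the reading for t = 1.5 h.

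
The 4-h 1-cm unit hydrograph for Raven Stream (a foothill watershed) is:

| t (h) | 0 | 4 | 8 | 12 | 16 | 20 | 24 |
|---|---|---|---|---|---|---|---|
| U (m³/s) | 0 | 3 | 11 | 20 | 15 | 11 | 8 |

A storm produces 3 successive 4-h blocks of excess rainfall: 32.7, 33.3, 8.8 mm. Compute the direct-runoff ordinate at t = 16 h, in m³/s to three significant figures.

Q ≈ 125 m³/s

By discrete convolution, Q_j = Σ (P_i / 10 mm) · U_{j−i}.
At t = 16 h (j=4): Q = (32.7/10)·15 + (33.3/10)·20 + (8.8/10)·11 = 125 m³/s.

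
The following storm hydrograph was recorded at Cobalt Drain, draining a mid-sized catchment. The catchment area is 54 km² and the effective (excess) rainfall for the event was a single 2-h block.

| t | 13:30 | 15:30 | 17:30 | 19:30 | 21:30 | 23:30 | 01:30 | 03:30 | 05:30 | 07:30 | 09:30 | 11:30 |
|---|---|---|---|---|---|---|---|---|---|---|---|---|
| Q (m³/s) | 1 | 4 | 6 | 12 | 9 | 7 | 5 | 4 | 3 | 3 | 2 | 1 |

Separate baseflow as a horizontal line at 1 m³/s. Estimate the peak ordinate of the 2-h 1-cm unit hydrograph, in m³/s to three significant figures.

Direct runoff: 0.0, 3.0, 5.0, 11.0, 8.0, 6.0, 4.0, 3.0, 2.0, 2.0, 1.0, 0.0 m³/s; ΣQ_DR = 45.00 m³/s, peak = 11.0 m³/s.
Runoff depth d = ΣQ_DR·Δt / A = 45.00 × 7200 / (54 km²) = 6.000 mm.
The 1-cm UH is the DRH scaled by (10 mm)/d, so U_p = 11.0 × 10/6.000 = 18.3 m³/s.

U_p ≈ 18.3 m³/s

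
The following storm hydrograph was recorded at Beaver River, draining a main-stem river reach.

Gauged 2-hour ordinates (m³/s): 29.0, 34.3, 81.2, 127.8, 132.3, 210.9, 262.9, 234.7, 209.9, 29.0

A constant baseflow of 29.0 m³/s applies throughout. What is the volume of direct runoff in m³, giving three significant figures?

Direct-runoff ordinates (Q − Q_b): 0.0, 5.3, 52.2, 98.8, 103.3, 181.9, 233.9, 205.7, 180.9, 0.0 m³/s.
ΣQ_DR = 1062 m³/s.
With Δt = 2 h = 7200 s, V = ΣQ_DR · Δt = 1062 × 7200 = 7.65 × 10^6 m³.

V ≈ 7.65 × 10^6 m³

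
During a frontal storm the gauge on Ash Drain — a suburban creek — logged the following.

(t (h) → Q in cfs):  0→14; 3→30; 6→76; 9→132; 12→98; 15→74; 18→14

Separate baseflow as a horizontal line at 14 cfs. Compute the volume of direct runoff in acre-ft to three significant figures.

V ≈ 84.3 acre-ft

Direct-runoff ordinates (Q − Q_b): 0.0, 16.0, 62.0, 118.0, 84.0, 60.0, 0.0 cfs.
ΣQ_DR = 340.0 cfs.
With Δt = 3 h = 10800 s, V = ΣQ_DR · Δt = 340.0 × 10800 = 3.67 × 10^6 ft³ = 84.3 acre-ft.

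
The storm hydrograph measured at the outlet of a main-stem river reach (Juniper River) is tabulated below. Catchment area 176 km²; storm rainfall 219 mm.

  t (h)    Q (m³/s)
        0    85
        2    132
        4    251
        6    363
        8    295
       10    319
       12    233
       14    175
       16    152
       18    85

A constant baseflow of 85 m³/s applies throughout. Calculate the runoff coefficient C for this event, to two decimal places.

C ≈ 0.23

ΣQ_DR = 1240 m³/s; V = ΣQ_DR·Δt = 8.928 × 10^6 m³.
Runoff depth d = V / A = 50.73 mm.
C = d / P = 50.73 / 219 = 0.23.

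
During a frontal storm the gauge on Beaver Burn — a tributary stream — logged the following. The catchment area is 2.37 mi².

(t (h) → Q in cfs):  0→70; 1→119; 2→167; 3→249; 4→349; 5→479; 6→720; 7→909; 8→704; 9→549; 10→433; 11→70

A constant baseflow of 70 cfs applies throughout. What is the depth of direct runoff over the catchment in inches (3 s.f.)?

d ≈ 2.60 in

Direct runoff: 0.0, 49.0, 97.0, 179.0, 279.0, 409.0, 650.0, 839.0, 634.0, 479.0, 363.0, 0.0 cfs; ΣQ_DR = 3978 cfs.
V = ΣQ_DR · Δt = 3978 × 3600 s = 1.432 × 10^7 ft³.
Over A = 2.37 mi², depth = V / A = 2.60 in.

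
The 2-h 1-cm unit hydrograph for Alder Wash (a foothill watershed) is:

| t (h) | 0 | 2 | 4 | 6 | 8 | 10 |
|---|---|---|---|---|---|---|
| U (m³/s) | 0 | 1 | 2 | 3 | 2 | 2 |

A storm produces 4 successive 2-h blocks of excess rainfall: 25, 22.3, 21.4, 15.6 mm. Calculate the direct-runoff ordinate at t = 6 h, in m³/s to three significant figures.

Q ≈ 14.1 m³/s

By discrete convolution, Q_j = Σ (P_i / 10 mm) · U_{j−i}.
At t = 6 h (j=3): Q = (25/10)·3 + (22.3/10)·2 + (21.4/10)·1 + (15.6/10)·0 = 14.1 m³/s.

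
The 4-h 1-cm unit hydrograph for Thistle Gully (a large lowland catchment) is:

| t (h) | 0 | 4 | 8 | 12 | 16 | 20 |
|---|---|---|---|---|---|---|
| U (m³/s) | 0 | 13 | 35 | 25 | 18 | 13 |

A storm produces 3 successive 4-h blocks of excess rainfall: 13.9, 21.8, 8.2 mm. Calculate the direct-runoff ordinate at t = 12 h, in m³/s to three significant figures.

By discrete convolution, Q_j = Σ (P_i / 10 mm) · U_{j−i}.
At t = 12 h (j=3): Q = (13.9/10)·25 + (21.8/10)·35 + (8.2/10)·13 = 122 m³/s.

Q ≈ 122 m³/s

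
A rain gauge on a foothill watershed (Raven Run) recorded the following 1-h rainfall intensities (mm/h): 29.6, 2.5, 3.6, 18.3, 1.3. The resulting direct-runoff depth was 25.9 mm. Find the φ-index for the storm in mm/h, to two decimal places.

φ ≈ 11.00 mm/h

Only the 2 blocks with intensity above φ contribute runoff: 29.6, 18.3 mm/h.
Σ(I−φ)·Δt = d  ⇒  (29.6+18.3 − 2φ)·1 = 25.9
φ = (47.90 − 25.9/1) / 2 = 11.00 mm/h.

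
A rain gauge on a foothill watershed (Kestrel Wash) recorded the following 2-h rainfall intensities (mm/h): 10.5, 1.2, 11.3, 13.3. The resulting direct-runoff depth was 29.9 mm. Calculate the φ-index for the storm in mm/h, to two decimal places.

φ ≈ 6.72 mm/h

Only the 3 blocks with intensity above φ contribute runoff: 10.5, 11.3, 13.3 mm/h.
Σ(I−φ)·Δt = d  ⇒  (10.5+11.3+13.3 − 3φ)·2 = 29.9
φ = (35.10 − 29.9/2) / 3 = 6.72 mm/h.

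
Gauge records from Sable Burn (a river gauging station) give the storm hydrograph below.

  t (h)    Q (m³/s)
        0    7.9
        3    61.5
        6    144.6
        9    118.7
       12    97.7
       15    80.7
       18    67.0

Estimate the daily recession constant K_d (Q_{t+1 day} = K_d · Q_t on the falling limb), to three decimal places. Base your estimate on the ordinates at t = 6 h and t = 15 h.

K_d ≈ 0.211

Between t = 6 h and t = 15 h the flow falls from 144.6 to 80.7 m³/s over 3×3 h = 9 h.
Per-interval ratio K = (80.7/144.6)^(1/3) = 0.8233; K_d = K^(24/3) = 0.211.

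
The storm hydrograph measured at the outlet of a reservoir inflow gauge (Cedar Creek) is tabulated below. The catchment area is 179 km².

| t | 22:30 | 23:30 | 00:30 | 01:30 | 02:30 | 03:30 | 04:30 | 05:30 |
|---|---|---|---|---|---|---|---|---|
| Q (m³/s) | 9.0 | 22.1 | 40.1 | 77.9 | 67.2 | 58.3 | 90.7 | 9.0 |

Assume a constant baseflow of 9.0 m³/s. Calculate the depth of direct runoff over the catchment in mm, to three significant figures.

Direct runoff: 0.0, 13.1, 31.1, 68.9, 58.2, 49.3, 81.7, 0.0 m³/s; ΣQ_DR = 302.3 m³/s.
V = ΣQ_DR · Δt = 302.3 × 3600 s = 1.088 × 10^6 m³.
Over A = 179 km², depth = V / A = 6.08 mm.

d ≈ 6.08 mm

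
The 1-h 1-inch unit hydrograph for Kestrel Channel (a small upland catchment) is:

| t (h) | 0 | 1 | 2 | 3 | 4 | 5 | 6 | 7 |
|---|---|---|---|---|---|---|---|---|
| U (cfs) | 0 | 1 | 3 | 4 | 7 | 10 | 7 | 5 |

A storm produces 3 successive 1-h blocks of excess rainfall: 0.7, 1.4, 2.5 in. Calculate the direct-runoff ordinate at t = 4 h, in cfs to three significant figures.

Q ≈ 18.0 cfs

By discrete convolution, Q_j = Σ (P_i / 1 in) · U_{j−i}.
At t = 4 h (j=4): Q = (0.7/1)·7 + (1.4/1)·4 + (2.5/1)·3 = 18.0 cfs.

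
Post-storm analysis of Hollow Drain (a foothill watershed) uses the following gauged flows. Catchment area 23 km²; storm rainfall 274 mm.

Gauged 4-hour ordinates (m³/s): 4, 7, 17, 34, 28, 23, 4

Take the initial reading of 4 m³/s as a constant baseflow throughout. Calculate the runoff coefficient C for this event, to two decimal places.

C ≈ 0.20

ΣQ_DR = 89.00 m³/s; V = ΣQ_DR·Δt = 1.282 × 10^6 m³.
Runoff depth d = V / A = 55.72 mm.
C = d / P = 55.72 / 274 = 0.20.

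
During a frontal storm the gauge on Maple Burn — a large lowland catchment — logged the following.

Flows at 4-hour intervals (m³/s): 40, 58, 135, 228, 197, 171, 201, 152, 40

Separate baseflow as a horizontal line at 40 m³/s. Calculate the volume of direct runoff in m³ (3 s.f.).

Direct-runoff ordinates (Q − Q_b): 0.0, 18.0, 95.0, 188.0, 157.0, 131.0, 161.0, 112.0, 0.0 m³/s.
ΣQ_DR = 862.0 m³/s.
With Δt = 4 h = 14400 s, V = ΣQ_DR · Δt = 862.0 × 14400 = 1.24 × 10^7 m³.

V ≈ 1.24 × 10^7 m³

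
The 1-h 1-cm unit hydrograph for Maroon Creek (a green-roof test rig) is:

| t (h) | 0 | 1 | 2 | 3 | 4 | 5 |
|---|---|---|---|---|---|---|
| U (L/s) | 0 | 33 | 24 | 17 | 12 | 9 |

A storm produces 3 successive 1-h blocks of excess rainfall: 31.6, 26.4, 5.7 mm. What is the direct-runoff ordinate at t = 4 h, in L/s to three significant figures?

Q ≈ 96.5 L/s

By discrete convolution, Q_j = Σ (P_i / 10 mm) · U_{j−i}.
At t = 4 h (j=4): Q = (31.6/10)·12 + (26.4/10)·17 + (5.7/10)·24 = 96.5 L/s.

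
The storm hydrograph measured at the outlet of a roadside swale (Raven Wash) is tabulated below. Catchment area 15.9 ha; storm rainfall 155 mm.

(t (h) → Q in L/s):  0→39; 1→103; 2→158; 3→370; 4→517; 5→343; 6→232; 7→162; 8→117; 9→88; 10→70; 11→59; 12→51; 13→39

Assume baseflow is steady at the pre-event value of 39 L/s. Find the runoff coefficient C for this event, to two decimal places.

ΣQ_DR = 1802 L/s; V = ΣQ_DR·Δt = 6.487 × 10^6 L.
Runoff depth d = V / A = 40.80 mm.
C = d / P = 40.80 / 155 = 0.26.

C ≈ 0.26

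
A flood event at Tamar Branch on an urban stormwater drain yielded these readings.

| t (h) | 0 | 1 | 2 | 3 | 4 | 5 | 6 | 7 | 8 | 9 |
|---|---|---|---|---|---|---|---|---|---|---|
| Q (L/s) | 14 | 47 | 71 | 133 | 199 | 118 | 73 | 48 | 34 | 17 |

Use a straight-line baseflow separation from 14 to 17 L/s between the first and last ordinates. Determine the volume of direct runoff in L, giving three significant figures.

Direct-runoff ordinates (Q − Q_b): 0.00, 32.67, 56.33, 118.00, 183.67, 102.33, 57.00, 31.67, 17.33, 0.00 L/s.
ΣQ_DR = 599.0 L/s.
With Δt = 1 h = 3600 s, V = ΣQ_DR · Δt = 599.0 × 3600 = 2.16 × 10^6 L.

V ≈ 2.16 × 10^6 L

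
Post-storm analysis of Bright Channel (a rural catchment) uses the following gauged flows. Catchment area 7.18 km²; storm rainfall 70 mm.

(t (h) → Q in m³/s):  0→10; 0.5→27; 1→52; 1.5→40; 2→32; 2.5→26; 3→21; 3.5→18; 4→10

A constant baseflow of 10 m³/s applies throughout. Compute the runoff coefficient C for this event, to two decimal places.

C ≈ 0.52

ΣQ_DR = 146.0 m³/s; V = ΣQ_DR·Δt = 2.628 × 10^5 m³.
Runoff depth d = V / A = 36.60 mm.
C = d / P = 36.60 / 70 = 0.52.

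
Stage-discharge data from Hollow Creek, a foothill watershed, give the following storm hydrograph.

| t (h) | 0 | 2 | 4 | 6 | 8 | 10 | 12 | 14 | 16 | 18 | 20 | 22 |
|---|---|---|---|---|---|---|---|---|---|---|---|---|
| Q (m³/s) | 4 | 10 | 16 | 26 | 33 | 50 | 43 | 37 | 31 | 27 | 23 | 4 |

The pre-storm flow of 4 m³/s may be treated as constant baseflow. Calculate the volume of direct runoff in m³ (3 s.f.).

V ≈ 1.84 × 10^6 m³

Direct-runoff ordinates (Q − Q_b): 0.0, 6.0, 12.0, 22.0, 29.0, 46.0, 39.0, 33.0, 27.0, 23.0, 19.0, 0.0 m³/s.
ΣQ_DR = 256.0 m³/s.
With Δt = 2 h = 7200 s, V = ΣQ_DR · Δt = 256.0 × 7200 = 1.84 × 10^6 m³.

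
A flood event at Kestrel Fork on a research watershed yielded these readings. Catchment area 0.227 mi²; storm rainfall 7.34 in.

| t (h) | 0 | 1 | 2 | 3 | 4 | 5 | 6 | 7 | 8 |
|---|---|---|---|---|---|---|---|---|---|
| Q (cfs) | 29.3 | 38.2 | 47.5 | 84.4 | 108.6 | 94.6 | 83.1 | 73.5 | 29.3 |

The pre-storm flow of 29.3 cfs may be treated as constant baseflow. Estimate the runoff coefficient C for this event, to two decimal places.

ΣQ_DR = 324.8 cfs; V = ΣQ_DR·Δt = 1.169 × 10^6 ft³.
Runoff depth d = V / A = 2.217 in.
C = d / P = 2.217 / 7.34 = 0.30.

C ≈ 0.30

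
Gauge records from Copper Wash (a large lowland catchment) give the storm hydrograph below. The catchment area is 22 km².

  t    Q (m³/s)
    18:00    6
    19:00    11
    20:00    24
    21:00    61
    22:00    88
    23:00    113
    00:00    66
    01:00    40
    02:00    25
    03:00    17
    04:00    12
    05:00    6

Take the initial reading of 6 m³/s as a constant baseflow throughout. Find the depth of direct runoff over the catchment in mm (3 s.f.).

Direct runoff: 0.0, 5.0, 18.0, 55.0, 82.0, 107.0, 60.0, 34.0, 19.0, 11.0, 6.0, 0.0 m³/s; ΣQ_DR = 397.0 m³/s.
V = ΣQ_DR · Δt = 397.0 × 3600 s = 1.429 × 10^6 m³.
Over A = 22 km², depth = V / A = 65.0 mm.

d ≈ 65.0 mm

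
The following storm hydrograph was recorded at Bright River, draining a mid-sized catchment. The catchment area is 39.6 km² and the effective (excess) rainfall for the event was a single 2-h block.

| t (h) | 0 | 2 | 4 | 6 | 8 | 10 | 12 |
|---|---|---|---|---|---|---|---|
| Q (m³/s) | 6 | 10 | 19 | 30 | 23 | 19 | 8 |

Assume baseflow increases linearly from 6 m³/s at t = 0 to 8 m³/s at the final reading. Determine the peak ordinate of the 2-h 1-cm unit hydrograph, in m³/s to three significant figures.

Direct runoff: 0.00, 3.67, 12.33, 23.00, 15.67, 11.33, 0.00 m³/s; ΣQ_DR = 66.00 m³/s, peak = 23.00 m³/s.
Runoff depth d = ΣQ_DR·Δt / A = 66.00 × 7200 / (39.6 km²) = 12.00 mm.
The 1-cm UH is the DRH scaled by (10 mm)/d, so U_p = 23.00 × 10/12.00 = 19.2 m³/s.

U_p ≈ 19.2 m³/s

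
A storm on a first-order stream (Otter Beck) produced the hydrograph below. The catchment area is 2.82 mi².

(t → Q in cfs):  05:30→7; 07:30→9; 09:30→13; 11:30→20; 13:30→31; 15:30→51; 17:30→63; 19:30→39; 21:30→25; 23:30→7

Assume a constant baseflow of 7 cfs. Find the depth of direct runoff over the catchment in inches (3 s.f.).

d ≈ 0.214 in

Direct runoff: 0.0, 2.0, 6.0, 13.0, 24.0, 44.0, 56.0, 32.0, 18.0, 0.0 cfs; ΣQ_DR = 195.0 cfs.
V = ΣQ_DR · Δt = 195.0 × 7200 s = 1.404 × 10^6 ft³.
Over A = 2.82 mi², depth = V / A = 0.214 in.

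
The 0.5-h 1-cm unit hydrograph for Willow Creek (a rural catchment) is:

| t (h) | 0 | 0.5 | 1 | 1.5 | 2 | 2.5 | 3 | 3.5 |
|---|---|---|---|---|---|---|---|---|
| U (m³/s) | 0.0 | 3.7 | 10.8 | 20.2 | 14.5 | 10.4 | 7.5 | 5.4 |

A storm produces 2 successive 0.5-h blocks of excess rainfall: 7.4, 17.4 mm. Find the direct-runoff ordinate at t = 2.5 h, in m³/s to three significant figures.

Q ≈ 32.9 m³/s

By discrete convolution, Q_j = Σ (P_i / 10 mm) · U_{j−i}.
At t = 2.5 h (j=5): Q = (7.4/10)·10.4 + (17.4/10)·14.5 = 32.9 m³/s.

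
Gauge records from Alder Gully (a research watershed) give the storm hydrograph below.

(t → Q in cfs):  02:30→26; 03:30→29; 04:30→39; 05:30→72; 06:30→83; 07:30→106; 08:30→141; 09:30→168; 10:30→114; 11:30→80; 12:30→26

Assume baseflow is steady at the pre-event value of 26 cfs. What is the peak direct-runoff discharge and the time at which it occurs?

Q_p = 142.0 cfs at t = 09:30

Subtracting baseflow gives direct-runoff ordinates: 0.0, 3.0, 13.0, 46.0, 57.0, 80.0, 115.0, 142.0, 88.0, 54.0, 0.0 cfs.
The maximum is 142.0 cfs, occurring at the reading for t = 09:30.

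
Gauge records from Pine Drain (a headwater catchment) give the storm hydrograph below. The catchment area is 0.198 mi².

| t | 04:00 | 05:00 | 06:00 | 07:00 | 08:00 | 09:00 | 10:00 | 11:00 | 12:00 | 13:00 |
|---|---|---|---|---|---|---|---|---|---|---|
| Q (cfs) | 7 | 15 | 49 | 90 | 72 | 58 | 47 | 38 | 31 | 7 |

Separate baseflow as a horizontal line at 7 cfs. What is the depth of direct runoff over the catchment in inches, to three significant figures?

d ≈ 2.69 in

Direct runoff: 0.0, 8.0, 42.0, 83.0, 65.0, 51.0, 40.0, 31.0, 24.0, 0.0 cfs; ΣQ_DR = 344.0 cfs.
V = ΣQ_DR · Δt = 344.0 × 3600 s = 1.238 × 10^6 ft³.
Over A = 0.198 mi², depth = V / A = 2.69 in.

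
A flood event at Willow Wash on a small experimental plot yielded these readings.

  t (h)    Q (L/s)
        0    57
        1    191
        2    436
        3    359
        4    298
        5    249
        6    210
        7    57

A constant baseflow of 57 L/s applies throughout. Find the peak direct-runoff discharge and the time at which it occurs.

Q_p = 379.0 L/s at t = 2 h

Subtracting baseflow gives direct-runoff ordinates: 0.0, 134.0, 379.0, 302.0, 241.0, 192.0, 153.0, 0.0 L/s.
The maximum is 379.0 L/s, occurring at the reading for t = 2 h.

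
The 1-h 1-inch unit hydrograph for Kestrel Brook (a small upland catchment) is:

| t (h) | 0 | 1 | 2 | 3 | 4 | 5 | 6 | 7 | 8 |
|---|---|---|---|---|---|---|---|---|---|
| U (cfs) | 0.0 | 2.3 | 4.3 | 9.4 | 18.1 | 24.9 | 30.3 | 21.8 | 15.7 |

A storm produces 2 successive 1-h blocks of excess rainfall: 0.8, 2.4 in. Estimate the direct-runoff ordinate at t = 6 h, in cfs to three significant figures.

Q ≈ 84.0 cfs

By discrete convolution, Q_j = Σ (P_i / 1 in) · U_{j−i}.
At t = 6 h (j=6): Q = (0.8/1)·30.3 + (2.4/1)·24.9 = 84.0 cfs.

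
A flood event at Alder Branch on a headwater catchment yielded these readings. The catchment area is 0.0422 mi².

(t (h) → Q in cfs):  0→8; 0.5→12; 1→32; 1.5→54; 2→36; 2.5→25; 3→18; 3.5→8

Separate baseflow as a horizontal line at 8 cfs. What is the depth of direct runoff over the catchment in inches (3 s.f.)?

d ≈ 2.37 in

Direct runoff: 0.0, 4.0, 24.0, 46.0, 28.0, 17.0, 10.0, 0.0 cfs; ΣQ_DR = 129.0 cfs.
V = ΣQ_DR · Δt = 129.0 × 1800 s = 2.322 × 10^5 ft³.
Over A = 0.0422 mi², depth = V / A = 2.37 in.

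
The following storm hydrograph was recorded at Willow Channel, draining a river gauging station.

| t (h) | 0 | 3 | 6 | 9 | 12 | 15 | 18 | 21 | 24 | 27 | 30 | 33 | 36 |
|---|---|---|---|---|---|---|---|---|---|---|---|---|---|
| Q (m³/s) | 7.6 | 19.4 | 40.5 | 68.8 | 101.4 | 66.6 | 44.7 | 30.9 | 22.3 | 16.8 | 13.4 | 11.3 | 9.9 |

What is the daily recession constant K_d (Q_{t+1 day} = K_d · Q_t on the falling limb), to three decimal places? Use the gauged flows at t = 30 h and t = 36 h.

Between t = 30 h and t = 36 h the flow falls from 13.4 to 9.9 m³/s over 2×3 h = 6 h.
Per-interval ratio K = (9.9/13.4)^(1/2) = 0.8595; K_d = K^(24/3) = 0.298.

K_d ≈ 0.298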